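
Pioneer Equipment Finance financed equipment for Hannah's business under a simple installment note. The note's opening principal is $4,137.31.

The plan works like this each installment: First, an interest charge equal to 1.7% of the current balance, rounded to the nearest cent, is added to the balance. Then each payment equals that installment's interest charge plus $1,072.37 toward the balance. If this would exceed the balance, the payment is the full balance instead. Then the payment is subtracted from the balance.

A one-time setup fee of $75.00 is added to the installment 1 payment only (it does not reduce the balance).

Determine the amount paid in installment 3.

Installment 1: opening $4,137.31; interest $70.33 → $4,207.64; payment $1,142.70 (+ $75.00 fee); balance $3,064.94
Installment 2: opening $3,064.94; interest $52.10 → $3,117.04; payment $1,124.47; balance $1,992.57
Installment 3: opening $1,992.57; interest $33.87 → $2,026.44; payment $1,106.24; balance $920.20

$1,106.24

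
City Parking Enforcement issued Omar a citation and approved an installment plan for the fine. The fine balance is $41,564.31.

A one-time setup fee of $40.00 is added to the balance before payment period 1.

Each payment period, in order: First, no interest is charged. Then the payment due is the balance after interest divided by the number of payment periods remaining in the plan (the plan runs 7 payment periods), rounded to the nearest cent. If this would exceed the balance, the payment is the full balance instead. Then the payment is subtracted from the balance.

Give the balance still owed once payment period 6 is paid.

Payment period 1: opening $41,604.31; payment $5,943.47; balance $35,660.84
Payment period 2: opening $35,660.84; payment $5,943.47; balance $29,717.37
Payment period 3: opening $29,717.37; payment $5,943.47; balance $23,773.90
Payment period 4: opening $23,773.90; payment $5,943.48; balance $17,830.42
Payment period 5: opening $17,830.42; payment $5,943.47; balance $11,886.95
Payment period 6: opening $11,886.95; payment $5,943.48; balance $5,943.47

$5,943.47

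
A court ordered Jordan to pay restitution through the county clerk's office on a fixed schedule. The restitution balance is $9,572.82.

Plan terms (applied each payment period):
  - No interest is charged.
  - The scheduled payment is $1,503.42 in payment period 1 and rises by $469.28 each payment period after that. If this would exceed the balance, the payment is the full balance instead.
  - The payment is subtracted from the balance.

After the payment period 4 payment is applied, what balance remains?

$743.46

Payment period 1: $9,572.82 − $1,503.42 → $8,069.40
Payment period 2: $8,069.40 − $1,972.70 → $6,096.70
Payment period 3: $6,096.70 − $2,441.98 → $3,654.72
Payment period 4: $3,654.72 − $2,911.26 → $743.46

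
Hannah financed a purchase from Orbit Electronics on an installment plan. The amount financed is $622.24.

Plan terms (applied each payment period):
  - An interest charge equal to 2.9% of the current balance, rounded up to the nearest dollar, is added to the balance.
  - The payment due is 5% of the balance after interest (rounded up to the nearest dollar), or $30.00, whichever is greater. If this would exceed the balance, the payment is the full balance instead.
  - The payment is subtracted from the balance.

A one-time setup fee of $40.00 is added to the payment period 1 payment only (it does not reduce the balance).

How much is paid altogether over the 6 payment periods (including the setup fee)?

$226.00

Payment period 1: opening $622.24; interest $19.00 → $641.24; payment $33.00 (+ $40.00 fee); balance $608.24
Payment period 2: opening $608.24; interest $18.00 → $626.24; payment $32.00; balance $594.24
Payment period 3: opening $594.24; interest $18.00 → $612.24; payment $31.00; balance $581.24
Payment period 4: opening $581.24; interest $17.00 → $598.24; payment $30.00; balance $568.24
Payment period 5: opening $568.24; interest $17.00 → $585.24; payment $30.00; balance $555.24
Payment period 6: opening $555.24; interest $17.00 → $572.24; payment $30.00; balance $542.24
Total paid: $226.00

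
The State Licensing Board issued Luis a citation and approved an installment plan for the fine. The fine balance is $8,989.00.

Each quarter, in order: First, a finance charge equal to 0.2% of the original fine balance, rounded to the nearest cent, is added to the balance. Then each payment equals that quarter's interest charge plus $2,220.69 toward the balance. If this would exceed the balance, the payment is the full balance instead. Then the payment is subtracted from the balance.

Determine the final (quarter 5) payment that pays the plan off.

$124.22

# | Opening | Interest | Payment | End bal
1 | $8,989.00 | $17.98 | $2,238.67 | $6,768.31
2 | $6,768.31 | $17.98 | $2,238.67 | $4,547.62
3 | $4,547.62 | $17.98 | $2,238.67 | $2,326.93
4 | $2,326.93 | $17.98 | $2,238.67 | $106.24
5 | $106.24 | $17.98 | $124.22 | $0.00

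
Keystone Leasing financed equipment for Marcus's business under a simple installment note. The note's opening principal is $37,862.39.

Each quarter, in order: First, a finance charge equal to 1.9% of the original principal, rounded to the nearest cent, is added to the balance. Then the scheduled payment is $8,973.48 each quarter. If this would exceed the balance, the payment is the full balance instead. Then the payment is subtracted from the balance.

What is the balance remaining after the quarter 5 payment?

$0.00

# | Opening | Interest | Payment | End bal
1 | $37,862.39 | $719.39 | $8,973.48 | $29,608.30
2 | $29,608.30 | $719.39 | $8,973.48 | $21,354.21
3 | $21,354.21 | $719.39 | $8,973.48 | $13,100.12
4 | $13,100.12 | $719.39 | $8,973.48 | $4,846.03
5 | $4,846.03 | $719.39 | $5,565.42 | $0.00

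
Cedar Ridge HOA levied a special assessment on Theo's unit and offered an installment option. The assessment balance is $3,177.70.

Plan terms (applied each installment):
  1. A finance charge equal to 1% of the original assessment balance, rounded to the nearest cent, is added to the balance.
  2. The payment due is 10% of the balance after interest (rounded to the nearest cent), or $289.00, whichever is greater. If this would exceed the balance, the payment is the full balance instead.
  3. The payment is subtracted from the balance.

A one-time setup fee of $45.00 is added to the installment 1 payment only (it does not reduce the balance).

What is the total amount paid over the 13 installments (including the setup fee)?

$3,635.84

Installment 1: opening $3,177.70; interest $31.78 → $3,209.48; payment $320.95 (+ $45.00 fee); balance $2,888.53
Installment 2: opening $2,888.53; interest $31.78 → $2,920.31; payment $292.03; balance $2,628.28
Installment 3: opening $2,628.28; interest $31.78 → $2,660.06; payment $289.00; balance $2,371.06
Installment 4: opening $2,371.06; interest $31.78 → $2,402.84; payment $289.00; balance $2,113.84
Installment 5: opening $2,113.84; interest $31.78 → $2,145.62; payment $289.00; balance $1,856.62
Installment 6: opening $1,856.62; interest $31.78 → $1,888.40; payment $289.00; balance $1,599.40
Installment 7: opening $1,599.40; interest $31.78 → $1,631.18; payment $289.00; balance $1,342.18
Installment 8: opening $1,342.18; interest $31.78 → $1,373.96; payment $289.00; balance $1,084.96
Installment 9: opening $1,084.96; interest $31.78 → $1,116.74; payment $289.00; balance $827.74
Installment 10: opening $827.74; interest $31.78 → $859.52; payment $289.00; balance $570.52
Installment 11: opening $570.52; interest $31.78 → $602.30; payment $289.00; balance $313.30
Installment 12: opening $313.30; interest $31.78 → $345.08; payment $289.00; balance $56.08
Installment 13: opening $56.08; interest $31.78 → $87.86; payment $87.86; balance $0.00
Total paid: $3,635.84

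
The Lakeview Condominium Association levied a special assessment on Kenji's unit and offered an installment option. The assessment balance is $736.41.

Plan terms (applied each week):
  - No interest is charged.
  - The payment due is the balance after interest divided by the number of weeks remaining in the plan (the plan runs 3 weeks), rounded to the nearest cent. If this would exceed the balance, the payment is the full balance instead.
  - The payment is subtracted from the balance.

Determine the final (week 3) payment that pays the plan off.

# | Opening | Payment | End bal
1 | $736.41 | $245.47 | $490.94
2 | $490.94 | $245.47 | $245.47
3 | $245.47 | $245.47 | $0.00

$245.47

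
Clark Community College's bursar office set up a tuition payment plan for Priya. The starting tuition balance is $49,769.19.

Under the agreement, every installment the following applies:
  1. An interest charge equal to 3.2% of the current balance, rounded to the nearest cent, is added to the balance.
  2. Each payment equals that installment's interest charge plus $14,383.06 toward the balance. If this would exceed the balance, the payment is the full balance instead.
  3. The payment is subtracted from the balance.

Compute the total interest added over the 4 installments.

$3,608.91

Installment 1: opening $49,769.19; interest $1,592.61 → $51,361.80; payment $15,975.67; balance $35,386.13
Installment 2: opening $35,386.13; interest $1,132.36 → $36,518.49; payment $15,515.42; balance $21,003.07
Installment 3: opening $21,003.07; interest $672.10 → $21,675.17; payment $15,055.16; balance $6,620.01
Installment 4: opening $6,620.01; interest $211.84 → $6,831.85; payment $6,831.85; balance $0.00
Total interest: $1,592.61 + $1,132.36 + $672.10 + $211.84 = $3,608.91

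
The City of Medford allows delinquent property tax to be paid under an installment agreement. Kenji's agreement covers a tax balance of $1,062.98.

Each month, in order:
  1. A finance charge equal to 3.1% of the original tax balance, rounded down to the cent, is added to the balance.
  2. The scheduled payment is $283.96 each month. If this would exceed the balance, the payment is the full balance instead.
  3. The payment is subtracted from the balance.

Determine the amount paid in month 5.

# | Opening | Interest | Payment | End bal
1 | $1,062.98 | $32.95 | $283.96 | $811.97
2 | $811.97 | $32.95 | $283.96 | $560.96
3 | $560.96 | $32.95 | $283.96 | $309.95
4 | $309.95 | $32.95 | $283.96 | $58.94
5 | $58.94 | $32.95 | $91.89 | $0.00

$91.89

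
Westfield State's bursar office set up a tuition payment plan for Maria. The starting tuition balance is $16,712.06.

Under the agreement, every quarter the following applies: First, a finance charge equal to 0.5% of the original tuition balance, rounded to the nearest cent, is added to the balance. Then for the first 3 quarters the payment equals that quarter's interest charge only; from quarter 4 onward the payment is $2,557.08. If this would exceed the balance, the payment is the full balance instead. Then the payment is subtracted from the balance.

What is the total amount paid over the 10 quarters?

Quarter 1: $16,712.06 +$83.56 interest = $16,795.62; pay $83.56 → $16,712.06
Quarter 2: $16,712.06 +$83.56 interest = $16,795.62; pay $83.56 → $16,712.06
Quarter 3: $16,712.06 +$83.56 interest = $16,795.62; pay $83.56 → $16,712.06
Quarter 4: $16,712.06 +$83.56 interest = $16,795.62; pay $2,557.08 → $14,238.54
Quarter 5: $14,238.54 +$83.56 interest = $14,322.10; pay $2,557.08 → $11,765.02
Quarter 6: $11,765.02 +$83.56 interest = $11,848.58; pay $2,557.08 → $9,291.50
Quarter 7: $9,291.50 +$83.56 interest = $9,375.06; pay $2,557.08 → $6,817.98
Quarter 8: $6,817.98 +$83.56 interest = $6,901.54; pay $2,557.08 → $4,344.46
Quarter 9: $4,344.46 +$83.56 interest = $4,428.02; pay $2,557.08 → $1,870.94
Quarter 10: $1,870.94 +$83.56 interest = $1,954.50; pay $1,954.50 → $0.00
Total paid: $17,547.66

$17,547.66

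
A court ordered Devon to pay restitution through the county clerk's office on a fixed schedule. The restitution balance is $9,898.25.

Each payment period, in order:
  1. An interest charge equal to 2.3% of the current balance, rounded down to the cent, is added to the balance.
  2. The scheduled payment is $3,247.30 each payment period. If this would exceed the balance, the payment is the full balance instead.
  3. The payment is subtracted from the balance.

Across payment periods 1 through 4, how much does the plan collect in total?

$10,385.72

Payment period 1: $9,898.25 +$227.65 interest = $10,125.90; pay $3,247.30 → $6,878.60
Payment period 2: $6,878.60 +$158.20 interest = $7,036.80; pay $3,247.30 → $3,789.50
Payment period 3: $3,789.50 +$87.15 interest = $3,876.65; pay $3,247.30 → $629.35
Payment period 4: $629.35 +$14.47 interest = $643.82; pay $643.82 → $0.00
Total paid: $10,385.72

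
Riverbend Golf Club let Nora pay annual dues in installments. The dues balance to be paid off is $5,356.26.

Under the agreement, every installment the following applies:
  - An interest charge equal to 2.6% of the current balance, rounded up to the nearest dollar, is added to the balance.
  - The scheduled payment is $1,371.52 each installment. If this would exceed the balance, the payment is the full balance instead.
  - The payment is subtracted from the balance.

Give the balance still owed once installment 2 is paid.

Installment 1: $5,356.26 +$140.00 interest = $5,496.26; pay $1,371.52 → $4,124.74
Installment 2: $4,124.74 +$108.00 interest = $4,232.74; pay $1,371.52 → $2,861.22

$2,861.22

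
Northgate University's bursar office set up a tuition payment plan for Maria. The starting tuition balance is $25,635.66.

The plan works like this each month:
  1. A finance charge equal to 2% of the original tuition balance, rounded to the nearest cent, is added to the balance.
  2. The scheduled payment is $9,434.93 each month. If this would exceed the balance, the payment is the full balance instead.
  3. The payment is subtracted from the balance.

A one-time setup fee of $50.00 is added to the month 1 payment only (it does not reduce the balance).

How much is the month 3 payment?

Month 1: $25,635.66 +$512.71 interest = $26,148.37; pay $9,434.93 (+ $50.00 fee) → $16,713.44
Month 2: $16,713.44 +$512.71 interest = $17,226.15; pay $9,434.93 → $7,791.22
Month 3: $7,791.22 +$512.71 interest = $8,303.93; pay $8,303.93 → $0.00

$8,303.93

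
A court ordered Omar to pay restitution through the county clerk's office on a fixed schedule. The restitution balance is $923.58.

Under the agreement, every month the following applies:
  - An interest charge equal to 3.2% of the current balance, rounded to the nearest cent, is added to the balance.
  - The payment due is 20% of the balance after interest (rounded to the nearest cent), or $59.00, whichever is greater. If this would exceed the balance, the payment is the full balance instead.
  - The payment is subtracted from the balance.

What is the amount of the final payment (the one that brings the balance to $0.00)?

$27.17

# | Opening | Interest | Payment | End bal
1 | $923.58 | $29.55 | $190.63 | $762.50
2 | $762.50 | $24.40 | $157.38 | $629.52
3 | $629.52 | $20.14 | $129.93 | $519.73
4 | $519.73 | $16.63 | $107.27 | $429.09
5 | $429.09 | $13.73 | $88.56 | $354.26
6 | $354.26 | $11.34 | $73.12 | $292.48
7 | $292.48 | $9.36 | $60.37 | $241.47
8 | $241.47 | $7.73 | $59.00 | $190.20
9 | $190.20 | $6.09 | $59.00 | $137.29
10 | $137.29 | $4.39 | $59.00 | $82.68
11 | $82.68 | $2.65 | $59.00 | $26.33
12 | $26.33 | $0.84 | $27.17 | $0.00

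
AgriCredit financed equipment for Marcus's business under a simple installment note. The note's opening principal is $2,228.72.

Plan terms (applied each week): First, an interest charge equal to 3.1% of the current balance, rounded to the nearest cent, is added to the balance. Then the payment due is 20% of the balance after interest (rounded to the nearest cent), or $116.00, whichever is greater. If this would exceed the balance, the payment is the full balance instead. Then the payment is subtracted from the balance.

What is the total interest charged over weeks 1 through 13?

$351.52

Week 1: $2,228.72 +$69.09 interest = $2,297.81; pay $459.56 → $1,838.25
Week 2: $1,838.25 +$56.99 interest = $1,895.24; pay $379.05 → $1,516.19
Week 3: $1,516.19 +$47.00 interest = $1,563.19; pay $312.64 → $1,250.55
Week 4: $1,250.55 +$38.77 interest = $1,289.32; pay $257.86 → $1,031.46
Week 5: $1,031.46 +$31.98 interest = $1,063.44; pay $212.69 → $850.75
Week 6: $850.75 +$26.37 interest = $877.12; pay $175.42 → $701.70
Week 7: $701.70 +$21.75 interest = $723.45; pay $144.69 → $578.76
Week 8: $578.76 +$17.94 interest = $596.70; pay $119.34 → $477.36
Week 9: $477.36 +$14.80 interest = $492.16; pay $116.00 → $376.16
Week 10: $376.16 +$11.66 interest = $387.82; pay $116.00 → $271.82
Week 11: $271.82 +$8.43 interest = $280.25; pay $116.00 → $164.25
Week 12: $164.25 +$5.09 interest = $169.34; pay $116.00 → $53.34
Week 13: $53.34 +$1.65 interest = $54.99; pay $54.99 → $0.00
Total interest: $69.09 + $56.99 + $47.00 + $38.77 + $31.98 + $26.37 + $21.75 + $17.94 + $14.80 + $11.66 + $8.43 + $5.09 + $1.65 = $351.52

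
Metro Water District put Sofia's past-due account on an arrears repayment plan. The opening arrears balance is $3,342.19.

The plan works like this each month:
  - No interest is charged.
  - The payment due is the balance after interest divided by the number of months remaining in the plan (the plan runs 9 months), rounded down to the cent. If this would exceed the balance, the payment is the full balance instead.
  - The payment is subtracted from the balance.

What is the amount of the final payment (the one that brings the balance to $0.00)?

Month 1: opening $3,342.19; payment $371.35; balance $2,970.84
Month 2: opening $2,970.84; payment $371.35; balance $2,599.49
Month 3: opening $2,599.49; payment $371.35; balance $2,228.14
Month 4: opening $2,228.14; payment $371.35; balance $1,856.79
Month 5: opening $1,856.79; payment $371.35; balance $1,485.44
Month 6: opening $1,485.44; payment $371.36; balance $1,114.08
Month 7: opening $1,114.08; payment $371.36; balance $742.72
Month 8: opening $742.72; payment $371.36; balance $371.36
Month 9: opening $371.36; payment $371.36; balance $0.00

$371.36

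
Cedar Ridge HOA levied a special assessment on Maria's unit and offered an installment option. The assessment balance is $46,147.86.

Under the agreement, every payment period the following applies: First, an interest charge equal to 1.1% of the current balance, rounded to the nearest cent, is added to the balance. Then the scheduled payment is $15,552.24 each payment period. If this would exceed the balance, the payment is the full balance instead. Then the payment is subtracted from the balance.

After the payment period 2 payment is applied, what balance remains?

Payment period 1: opening $46,147.86; interest $507.63 → $46,655.49; payment $15,552.24; balance $31,103.25
Payment period 2: opening $31,103.25; interest $342.14 → $31,445.39; payment $15,552.24; balance $15,893.15

$15,893.15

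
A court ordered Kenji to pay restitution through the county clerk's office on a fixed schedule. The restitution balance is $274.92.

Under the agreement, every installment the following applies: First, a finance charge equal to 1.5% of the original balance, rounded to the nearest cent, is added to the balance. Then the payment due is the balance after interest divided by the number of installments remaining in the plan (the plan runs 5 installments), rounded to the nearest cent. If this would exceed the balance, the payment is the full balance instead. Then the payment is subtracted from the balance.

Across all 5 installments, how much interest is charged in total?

$20.60

Installment 1: $274.92 +$4.12 interest = $279.04; pay $55.81 → $223.23
Installment 2: $223.23 +$4.12 interest = $227.35; pay $56.84 → $170.51
Installment 3: $170.51 +$4.12 interest = $174.63; pay $58.21 → $116.42
Installment 4: $116.42 +$4.12 interest = $120.54; pay $60.27 → $60.27
Installment 5: $60.27 +$4.12 interest = $64.39; pay $64.39 → $0.00
Total interest: $4.12 + $4.12 + $4.12 + $4.12 + $4.12 = $20.60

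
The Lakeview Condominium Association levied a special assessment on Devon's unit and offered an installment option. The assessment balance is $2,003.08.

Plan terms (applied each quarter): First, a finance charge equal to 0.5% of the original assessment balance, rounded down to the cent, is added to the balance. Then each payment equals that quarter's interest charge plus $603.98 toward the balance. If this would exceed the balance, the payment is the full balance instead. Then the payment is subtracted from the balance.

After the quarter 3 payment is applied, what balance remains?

# | Opening | Interest | Payment | End bal
1 | $2,003.08 | $10.01 | $613.99 | $1,399.10
2 | $1,399.10 | $10.01 | $613.99 | $795.12
3 | $795.12 | $10.01 | $613.99 | $191.14

$191.14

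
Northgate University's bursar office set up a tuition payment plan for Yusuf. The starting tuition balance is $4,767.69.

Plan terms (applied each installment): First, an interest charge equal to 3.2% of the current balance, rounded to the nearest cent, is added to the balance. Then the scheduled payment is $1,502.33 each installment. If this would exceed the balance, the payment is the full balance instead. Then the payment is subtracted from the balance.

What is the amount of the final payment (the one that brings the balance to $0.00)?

Installment 1: opening $4,767.69; interest $152.57 → $4,920.26; payment $1,502.33; balance $3,417.93
Installment 2: opening $3,417.93; interest $109.37 → $3,527.30; payment $1,502.33; balance $2,024.97
Installment 3: opening $2,024.97; interest $64.80 → $2,089.77; payment $1,502.33; balance $587.44
Installment 4: opening $587.44; interest $18.80 → $606.24; payment $606.24; balance $0.00

$606.24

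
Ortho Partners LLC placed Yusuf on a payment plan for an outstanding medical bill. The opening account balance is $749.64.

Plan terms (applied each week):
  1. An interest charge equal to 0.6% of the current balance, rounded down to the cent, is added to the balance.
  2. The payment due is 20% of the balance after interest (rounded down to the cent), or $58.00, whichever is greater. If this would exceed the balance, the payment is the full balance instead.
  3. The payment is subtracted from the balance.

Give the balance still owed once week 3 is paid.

$390.76

# | Opening | Interest | Payment | End bal
1 | $749.64 | $4.49 | $150.82 | $603.31
2 | $603.31 | $3.61 | $121.38 | $485.54
3 | $485.54 | $2.91 | $97.69 | $390.76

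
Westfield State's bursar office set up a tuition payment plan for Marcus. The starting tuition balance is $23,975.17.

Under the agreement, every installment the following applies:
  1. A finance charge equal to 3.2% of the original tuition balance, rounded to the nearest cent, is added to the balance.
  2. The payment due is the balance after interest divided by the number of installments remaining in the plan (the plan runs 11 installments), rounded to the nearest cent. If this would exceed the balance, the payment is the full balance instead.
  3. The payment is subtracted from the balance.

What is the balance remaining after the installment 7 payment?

$11,592.34

# | Opening | Interest | Payment | End bal
1 | $23,975.17 | $767.21 | $2,249.31 | $22,493.07
2 | $22,493.07 | $767.21 | $2,326.03 | $20,934.25
3 | $20,934.25 | $767.21 | $2,411.27 | $19,290.19
4 | $19,290.19 | $767.21 | $2,507.18 | $17,550.22
5 | $17,550.22 | $767.21 | $2,616.78 | $15,700.65
6 | $15,700.65 | $767.21 | $2,744.64 | $13,723.22
7 | $13,723.22 | $767.21 | $2,898.09 | $11,592.34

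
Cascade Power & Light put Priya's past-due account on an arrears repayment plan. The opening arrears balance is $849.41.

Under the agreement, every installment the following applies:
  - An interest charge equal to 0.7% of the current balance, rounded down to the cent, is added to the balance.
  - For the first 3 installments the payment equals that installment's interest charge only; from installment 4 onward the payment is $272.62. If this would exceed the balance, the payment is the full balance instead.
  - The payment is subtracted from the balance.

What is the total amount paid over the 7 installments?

Installment 1: opening $849.41; interest $5.94 → $855.35; payment $5.94; balance $849.41
Installment 2: opening $849.41; interest $5.94 → $855.35; payment $5.94; balance $849.41
Installment 3: opening $849.41; interest $5.94 → $855.35; payment $5.94; balance $849.41
Installment 4: opening $849.41; interest $5.94 → $855.35; payment $272.62; balance $582.73
Installment 5: opening $582.73; interest $4.07 → $586.80; payment $272.62; balance $314.18
Installment 6: opening $314.18; interest $2.19 → $316.37; payment $272.62; balance $43.75
Installment 7: opening $43.75; interest $0.30 → $44.05; payment $44.05; balance $0.00
Total paid: $879.73

$879.73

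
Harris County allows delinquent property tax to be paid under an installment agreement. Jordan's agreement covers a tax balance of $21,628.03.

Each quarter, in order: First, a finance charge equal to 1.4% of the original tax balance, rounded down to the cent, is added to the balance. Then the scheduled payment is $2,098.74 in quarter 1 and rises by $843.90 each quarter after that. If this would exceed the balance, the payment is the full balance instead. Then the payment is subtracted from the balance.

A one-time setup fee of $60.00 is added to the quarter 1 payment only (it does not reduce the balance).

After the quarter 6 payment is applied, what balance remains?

$0.00

Quarter 1: $21,628.03 +$302.79 interest = $21,930.82; pay $2,098.74 (+ $60.00 fee) → $19,832.08
Quarter 2: $19,832.08 +$302.79 interest = $20,134.87; pay $2,942.64 → $17,192.23
Quarter 3: $17,192.23 +$302.79 interest = $17,495.02; pay $3,786.54 → $13,708.48
Quarter 4: $13,708.48 +$302.79 interest = $14,011.27; pay $4,630.44 → $9,380.83
Quarter 5: $9,380.83 +$302.79 interest = $9,683.62; pay $5,474.34 → $4,209.28
Quarter 6: $4,209.28 +$302.79 interest = $4,512.07; pay $4,512.07 → $0.00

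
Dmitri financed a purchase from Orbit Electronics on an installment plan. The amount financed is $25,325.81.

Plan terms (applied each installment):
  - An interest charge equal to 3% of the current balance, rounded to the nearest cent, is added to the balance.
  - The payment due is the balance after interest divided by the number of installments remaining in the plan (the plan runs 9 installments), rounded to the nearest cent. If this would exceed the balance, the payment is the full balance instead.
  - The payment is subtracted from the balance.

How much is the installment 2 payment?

Installment 1: $25,325.81 +$759.77 interest = $26,085.58; pay $2,898.40 → $23,187.18
Installment 2: $23,187.18 +$695.62 interest = $23,882.80; pay $2,985.35 → $20,897.45

$2,985.35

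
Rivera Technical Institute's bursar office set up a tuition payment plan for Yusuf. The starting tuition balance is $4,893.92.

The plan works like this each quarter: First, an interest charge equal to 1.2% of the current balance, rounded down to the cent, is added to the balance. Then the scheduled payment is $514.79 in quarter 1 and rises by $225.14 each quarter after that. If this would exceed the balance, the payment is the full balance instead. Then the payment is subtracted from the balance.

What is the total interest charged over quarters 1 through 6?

$214.39

# | Opening | Interest | Payment | End bal
1 | $4,893.92 | $58.72 | $514.79 | $4,437.85
2 | $4,437.85 | $53.25 | $739.93 | $3,751.17
3 | $3,751.17 | $45.01 | $965.07 | $2,831.11
4 | $2,831.11 | $33.97 | $1,190.21 | $1,674.87
5 | $1,674.87 | $20.09 | $1,415.35 | $279.61
6 | $279.61 | $3.35 | $282.96 | $0.00
Total interest: $58.72 + $53.25 + $45.01 + $33.97 + $20.09 + $3.35 = $214.39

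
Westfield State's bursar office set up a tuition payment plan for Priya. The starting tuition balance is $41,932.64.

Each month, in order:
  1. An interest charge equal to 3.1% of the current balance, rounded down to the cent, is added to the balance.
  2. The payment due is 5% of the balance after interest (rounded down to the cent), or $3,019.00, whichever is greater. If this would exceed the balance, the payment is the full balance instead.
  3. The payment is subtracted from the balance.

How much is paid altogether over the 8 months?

Month 1: opening $41,932.64; interest $1,299.91 → $43,232.55; payment $3,019.00; balance $40,213.55
Month 2: opening $40,213.55; interest $1,246.62 → $41,460.17; payment $3,019.00; balance $38,441.17
Month 3: opening $38,441.17; interest $1,191.67 → $39,632.84; payment $3,019.00; balance $36,613.84
Month 4: opening $36,613.84; interest $1,135.02 → $37,748.86; payment $3,019.00; balance $34,729.86
Month 5: opening $34,729.86; interest $1,076.62 → $35,806.48; payment $3,019.00; balance $32,787.48
Month 6: opening $32,787.48; interest $1,016.41 → $33,803.89; payment $3,019.00; balance $30,784.89
Month 7: opening $30,784.89; interest $954.33 → $31,739.22; payment $3,019.00; balance $28,720.22
Month 8: opening $28,720.22; interest $890.32 → $29,610.54; payment $3,019.00; balance $26,591.54
Total paid: $24,152.00

$24,152.00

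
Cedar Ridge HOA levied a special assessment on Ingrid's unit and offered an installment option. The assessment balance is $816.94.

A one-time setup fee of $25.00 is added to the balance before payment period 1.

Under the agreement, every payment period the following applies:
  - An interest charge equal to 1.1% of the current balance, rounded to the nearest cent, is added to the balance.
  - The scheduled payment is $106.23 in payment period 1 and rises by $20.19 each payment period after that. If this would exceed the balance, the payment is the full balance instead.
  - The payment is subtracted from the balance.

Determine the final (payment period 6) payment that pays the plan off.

# | Opening | Interest | Payment | End bal
1 | $841.94 | $9.26 | $106.23 | $744.97
2 | $744.97 | $8.19 | $126.42 | $626.74
3 | $626.74 | $6.89 | $146.61 | $487.02
4 | $487.02 | $5.36 | $166.80 | $325.58
5 | $325.58 | $3.58 | $186.99 | $142.17
6 | $142.17 | $1.56 | $143.73 | $0.00

$143.73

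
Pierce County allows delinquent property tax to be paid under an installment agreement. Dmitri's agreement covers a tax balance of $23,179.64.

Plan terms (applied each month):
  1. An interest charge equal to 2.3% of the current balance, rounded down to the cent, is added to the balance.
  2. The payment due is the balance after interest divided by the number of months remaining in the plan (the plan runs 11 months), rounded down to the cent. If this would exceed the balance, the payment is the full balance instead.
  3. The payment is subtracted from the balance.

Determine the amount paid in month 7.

Month 1: $23,179.64 +$533.13 interest = $23,712.77; pay $2,155.70 → $21,557.07
Month 2: $21,557.07 +$495.81 interest = $22,052.88; pay $2,205.28 → $19,847.60
Month 3: $19,847.60 +$456.49 interest = $20,304.09; pay $2,256.01 → $18,048.08
Month 4: $18,048.08 +$415.10 interest = $18,463.18; pay $2,307.89 → $16,155.29
Month 5: $16,155.29 +$371.57 interest = $16,526.86; pay $2,360.98 → $14,165.88
Month 6: $14,165.88 +$325.81 interest = $14,491.69; pay $2,415.28 → $12,076.41
Month 7: $12,076.41 +$277.75 interest = $12,354.16; pay $2,470.83 → $9,883.33

$2,470.83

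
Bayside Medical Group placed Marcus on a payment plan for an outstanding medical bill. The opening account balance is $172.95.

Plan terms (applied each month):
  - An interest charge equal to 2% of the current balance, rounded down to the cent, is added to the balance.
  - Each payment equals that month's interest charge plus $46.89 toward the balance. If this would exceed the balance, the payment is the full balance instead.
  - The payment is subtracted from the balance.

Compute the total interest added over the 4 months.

$8.19

# | Opening | Interest | Payment | End bal
1 | $172.95 | $3.45 | $50.34 | $126.06
2 | $126.06 | $2.52 | $49.41 | $79.17
3 | $79.17 | $1.58 | $48.47 | $32.28
4 | $32.28 | $0.64 | $32.92 | $0.00
Total interest: $3.45 + $2.52 + $1.58 + $0.64 = $8.19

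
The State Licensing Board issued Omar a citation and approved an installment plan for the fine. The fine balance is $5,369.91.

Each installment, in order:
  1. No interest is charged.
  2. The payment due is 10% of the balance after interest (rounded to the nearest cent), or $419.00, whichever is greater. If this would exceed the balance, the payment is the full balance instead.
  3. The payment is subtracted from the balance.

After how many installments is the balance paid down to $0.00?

Installment 1: opening $5,369.91; payment $536.99; balance $4,832.92
Installment 2: opening $4,832.92; payment $483.29; balance $4,349.63
Installment 3: opening $4,349.63; payment $434.96; balance $3,914.67
Installment 4: opening $3,914.67; payment $419.00; balance $3,495.67
Installment 5: opening $3,495.67; payment $419.00; balance $3,076.67
Installment 6: opening $3,076.67; payment $419.00; balance $2,657.67
Installment 7: opening $2,657.67; payment $419.00; balance $2,238.67
Installment 8: opening $2,238.67; payment $419.00; balance $1,819.67
Installment 9: opening $1,819.67; payment $419.00; balance $1,400.67
Installment 10: opening $1,400.67; payment $419.00; balance $981.67
Installment 11: opening $981.67; payment $419.00; balance $562.67
Installment 12: opening $562.67; payment $419.00; balance $143.67
Installment 13: opening $143.67; payment $143.67; balance $0.00
Balance reaches $0.00 in installment 13.

13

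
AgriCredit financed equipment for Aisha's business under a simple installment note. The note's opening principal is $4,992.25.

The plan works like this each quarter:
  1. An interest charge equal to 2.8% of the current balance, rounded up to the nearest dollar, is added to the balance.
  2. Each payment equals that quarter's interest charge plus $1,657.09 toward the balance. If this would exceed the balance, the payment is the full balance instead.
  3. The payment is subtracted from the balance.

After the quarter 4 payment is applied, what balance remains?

$0.00

Quarter 1: $4,992.25 +$140.00 interest = $5,132.25; pay $1,797.09 → $3,335.16
Quarter 2: $3,335.16 +$94.00 interest = $3,429.16; pay $1,751.09 → $1,678.07
Quarter 3: $1,678.07 +$47.00 interest = $1,725.07; pay $1,704.09 → $20.98
Quarter 4: $20.98 +$1.00 interest = $21.98; pay $21.98 → $0.00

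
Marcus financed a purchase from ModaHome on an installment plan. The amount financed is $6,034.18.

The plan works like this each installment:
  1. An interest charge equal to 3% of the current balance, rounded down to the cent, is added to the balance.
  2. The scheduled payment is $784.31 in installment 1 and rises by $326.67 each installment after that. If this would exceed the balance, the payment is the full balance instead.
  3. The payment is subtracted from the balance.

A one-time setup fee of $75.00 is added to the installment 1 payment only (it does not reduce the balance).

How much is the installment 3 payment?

$1,437.65

Installment 1: $6,034.18 +$181.02 interest = $6,215.20; pay $784.31 (+ $75.00 fee) → $5,430.89
Installment 2: $5,430.89 +$162.92 interest = $5,593.81; pay $1,110.98 → $4,482.83
Installment 3: $4,482.83 +$134.48 interest = $4,617.31; pay $1,437.65 → $3,179.66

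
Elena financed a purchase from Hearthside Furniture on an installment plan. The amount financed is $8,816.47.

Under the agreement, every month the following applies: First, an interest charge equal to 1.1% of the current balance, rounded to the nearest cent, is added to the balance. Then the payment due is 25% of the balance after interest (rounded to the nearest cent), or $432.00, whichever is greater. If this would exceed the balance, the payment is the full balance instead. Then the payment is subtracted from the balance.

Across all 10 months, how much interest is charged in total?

$371.15

# | Opening | Interest | Payment | End bal
1 | $8,816.47 | $96.98 | $2,228.36 | $6,685.09
2 | $6,685.09 | $73.54 | $1,689.66 | $5,068.97
3 | $5,068.97 | $55.76 | $1,281.18 | $3,843.55
4 | $3,843.55 | $42.28 | $971.46 | $2,914.37
5 | $2,914.37 | $32.06 | $736.61 | $2,209.82
6 | $2,209.82 | $24.31 | $558.53 | $1,675.60
7 | $1,675.60 | $18.43 | $432.00 | $1,262.03
8 | $1,262.03 | $13.88 | $432.00 | $843.91
9 | $843.91 | $9.28 | $432.00 | $421.19
10 | $421.19 | $4.63 | $425.82 | $0.00
Total interest: $96.98 + $73.54 + $55.76 + $42.28 + $32.06 + $24.31 + $18.43 + $13.88 + $9.28 + $4.63 = $371.15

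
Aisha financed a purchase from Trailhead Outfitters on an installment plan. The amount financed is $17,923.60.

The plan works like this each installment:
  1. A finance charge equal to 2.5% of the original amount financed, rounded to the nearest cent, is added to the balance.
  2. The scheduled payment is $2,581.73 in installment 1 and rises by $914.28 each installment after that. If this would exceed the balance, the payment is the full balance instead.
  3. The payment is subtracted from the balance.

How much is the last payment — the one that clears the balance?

Installment 1: $17,923.60 +$448.09 interest = $18,371.69; pay $2,581.73 → $15,789.96
Installment 2: $15,789.96 +$448.09 interest = $16,238.05; pay $3,496.01 → $12,742.04
Installment 3: $12,742.04 +$448.09 interest = $13,190.13; pay $4,410.29 → $8,779.84
Installment 4: $8,779.84 +$448.09 interest = $9,227.93; pay $5,324.57 → $3,903.36
Installment 5: $3,903.36 +$448.09 interest = $4,351.45; pay $4,351.45 → $0.00

$4,351.45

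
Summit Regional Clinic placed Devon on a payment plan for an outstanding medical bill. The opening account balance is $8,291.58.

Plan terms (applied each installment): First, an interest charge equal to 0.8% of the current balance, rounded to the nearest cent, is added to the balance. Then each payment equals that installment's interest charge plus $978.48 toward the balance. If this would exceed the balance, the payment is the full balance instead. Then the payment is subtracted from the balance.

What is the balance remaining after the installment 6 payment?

# | Opening | Interest | Payment | End bal
1 | $8,291.58 | $66.33 | $1,044.81 | $7,313.10
2 | $7,313.10 | $58.50 | $1,036.98 | $6,334.62
3 | $6,334.62 | $50.68 | $1,029.16 | $5,356.14
4 | $5,356.14 | $42.85 | $1,021.33 | $4,377.66
5 | $4,377.66 | $35.02 | $1,013.50 | $3,399.18
6 | $3,399.18 | $27.19 | $1,005.67 | $2,420.70

$2,420.70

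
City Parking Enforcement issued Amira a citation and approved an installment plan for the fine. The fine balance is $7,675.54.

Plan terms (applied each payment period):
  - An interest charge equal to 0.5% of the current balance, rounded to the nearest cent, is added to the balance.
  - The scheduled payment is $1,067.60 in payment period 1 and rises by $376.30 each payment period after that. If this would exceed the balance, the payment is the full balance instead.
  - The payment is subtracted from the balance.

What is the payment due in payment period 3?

$1,820.20

# | Opening | Interest | Payment | End bal
1 | $7,675.54 | $38.38 | $1,067.60 | $6,646.32
2 | $6,646.32 | $33.23 | $1,443.90 | $5,235.65
3 | $5,235.65 | $26.18 | $1,820.20 | $3,441.63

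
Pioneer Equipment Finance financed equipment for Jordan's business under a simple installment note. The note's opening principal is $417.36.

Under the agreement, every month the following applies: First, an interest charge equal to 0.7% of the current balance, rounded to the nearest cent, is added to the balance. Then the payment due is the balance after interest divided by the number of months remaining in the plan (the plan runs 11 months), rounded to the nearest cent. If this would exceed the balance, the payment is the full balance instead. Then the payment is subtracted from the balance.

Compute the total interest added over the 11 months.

$17.93

Month 1: opening $417.36; interest $2.92 → $420.28; payment $38.21; balance $382.07
Month 2: opening $382.07; interest $2.67 → $384.74; payment $38.47; balance $346.27
Month 3: opening $346.27; interest $2.42 → $348.69; payment $38.74; balance $309.95
Month 4: opening $309.95; interest $2.17 → $312.12; payment $39.02; balance $273.10
Month 5: opening $273.10; interest $1.91 → $275.01; payment $39.29; balance $235.72
Month 6: opening $235.72; interest $1.65 → $237.37; payment $39.56; balance $197.81
Month 7: opening $197.81; interest $1.38 → $199.19; payment $39.84; balance $159.35
Month 8: opening $159.35; interest $1.12 → $160.47; payment $40.12; balance $120.35
Month 9: opening $120.35; interest $0.84 → $121.19; payment $40.40; balance $80.79
Month 10: opening $80.79; interest $0.57 → $81.36; payment $40.68; balance $40.68
Month 11: opening $40.68; interest $0.28 → $40.96; payment $40.96; balance $0.00
Total interest: $2.92 + $2.67 + $2.42 + $2.17 + $1.91 + $1.65 + $1.38 + $1.12 + $0.84 + $0.57 + $0.28 = $17.93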